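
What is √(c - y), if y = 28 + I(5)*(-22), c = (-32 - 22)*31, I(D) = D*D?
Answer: 24*I*√2 ≈ 33.941*I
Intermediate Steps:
I(D) = D²
c = -1674 (c = -54*31 = -1674)
y = -522 (y = 28 + 5²*(-22) = 28 + 25*(-22) = 28 - 550 = -522)
√(c - y) = √(-1674 - 1*(-522)) = √(-1674 + 522) = √(-1152) = 24*I*√2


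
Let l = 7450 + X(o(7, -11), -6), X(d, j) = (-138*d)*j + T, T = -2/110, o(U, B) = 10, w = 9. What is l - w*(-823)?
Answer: 1272534/55 ≈ 23137.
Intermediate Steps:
T = -1/55 (T = -2*1/110 = -1/55 ≈ -0.018182)
X(d, j) = -1/55 - 138*d*j (X(d, j) = (-138*d)*j - 1/55 = -138*d*j - 1/55 = -1/55 - 138*d*j)
l = 865149/55 (l = 7450 + (-1/55 - 138*10*(-6)) = 7450 + (-1/55 + 8280) = 7450 + 455399/55 = 865149/55 ≈ 15730.)
l - w*(-823) = 865149/55 - 9*(-823) = 865149/55 - 1*(-7407) = 865149/55 + 7407 = 1272534/55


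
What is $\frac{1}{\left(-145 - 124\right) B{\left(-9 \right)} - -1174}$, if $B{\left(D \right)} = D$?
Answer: $\frac{1}{3595} \approx 0.00027816$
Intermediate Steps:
$\frac{1}{\left(-145 - 124\right) B{\left(-9 \right)} - -1174} = \frac{1}{\left(-145 - 124\right) \left(-9\right) - -1174} = \frac{1}{\left(-269\right) \left(-9\right) + \left(-3366 + 4540\right)} = \frac{1}{2421 + 1174} = \frac{1}{3595}$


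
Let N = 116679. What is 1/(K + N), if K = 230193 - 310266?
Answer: 1/36606 ≈ 2.7318e-5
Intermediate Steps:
K = -80073
1/(K + N) = 1/(-80073 + 116679) = 1/36606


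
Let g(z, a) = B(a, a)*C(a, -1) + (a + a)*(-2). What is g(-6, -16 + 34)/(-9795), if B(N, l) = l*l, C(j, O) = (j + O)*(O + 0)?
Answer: 372/653 ≈ 0.56968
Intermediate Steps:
C(j, O) = O*(O + j) (C(j, O) = (O + j)*O = O*(O + j))
B(N, l) = l²
g(z, a) = -4*a + a²*(1 - a) (g(z, a) = a²*(-(-1 + a)) + (a + a)*(-2) = a²*(1 - a) + (2*a)*(-2) = a²*(1 - a) - 4*a = -4*a + a²*(1 - a))
g(-6, -16 + 34)/(-9795) = ((-16 + 34)*(-4 + (-16 + 34)*(1 - (-16 + 34))))/(-9795) = (18*(-4 + 18*(1 - 1*18)))*(-1/9795) = (18*(-4 + 18*(1 - 18)))*(-1/9795) = (18*(-4 + 18*(-17)))*(-1/9795) = (18*(-4 - 306))*(-1/9795) = (18*(-310))*(-1/9795) = -5580*(-1/9795) = 372/653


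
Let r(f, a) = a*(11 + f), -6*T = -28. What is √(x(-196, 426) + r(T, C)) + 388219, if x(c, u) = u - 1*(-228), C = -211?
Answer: 388219 + I*√23865/3 ≈ 3.8822e+5 + 51.494*I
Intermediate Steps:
T = 14/3 (T = -⅙*(-28) = 14/3 ≈ 4.6667)
x(c, u) = 228 + u (x(c, u) = u + 228 = 228 + u)
√(x(-196, 426) + r(T, C)) + 388219 = √((228 + 426) - 211*(11 + 14/3)) + 388219 = √(654 - 211*47/3) + 388219 = √(654 - 9917/3) + 388219 = √(-7955/3) + 388219 = I*√23865/3 + 388219 = 388219 + I*√23865/3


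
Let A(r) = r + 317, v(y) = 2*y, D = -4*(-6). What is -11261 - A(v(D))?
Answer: -11626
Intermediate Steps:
D = 24
A(r) = 317 + r
-11261 - A(v(D)) = -11261 - (317 + 2*24) = -11261 - (317 + 48) = -11261 - 1*365 = -11261 - 365 = -11626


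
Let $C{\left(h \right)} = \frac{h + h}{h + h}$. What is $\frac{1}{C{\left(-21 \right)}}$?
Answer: $1$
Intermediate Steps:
$C{\left(h \right)} = 1$ ($C{\left(h \right)} = \frac{2 h}{2 h} = 2 h \frac{1}{2 h} = 1$)
$\frac{1}{C{\left(-21 \right)}} = 1^{-1} = 1$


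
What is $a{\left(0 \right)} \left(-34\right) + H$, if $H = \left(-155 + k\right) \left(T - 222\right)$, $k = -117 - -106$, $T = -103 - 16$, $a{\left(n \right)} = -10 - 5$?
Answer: $57116$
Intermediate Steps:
$a{\left(n \right)} = -15$
$T = -119$
$k = -11$ ($k = -117 + 106 = -11$)
$H = 56606$ ($H = \left(-155 - 11\right) \left(-119 - 222\right) = \left(-166\right) \left(-341\right) = 56606$)
$a{\left(0 \right)} \left(-34\right) + H = \left(-15\right) \left(-34\right) + 56606 = 510 + 56606 = 57116$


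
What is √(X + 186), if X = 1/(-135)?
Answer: √376635/45 ≈ 13.638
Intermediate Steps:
X = -1/135 ≈ -0.0074074
√(X + 186) = √(-1/135 + 186) = √(25109/135) = √376635/45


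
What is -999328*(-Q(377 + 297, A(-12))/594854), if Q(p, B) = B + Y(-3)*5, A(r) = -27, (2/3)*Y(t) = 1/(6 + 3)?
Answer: -234872/5343 ≈ -43.959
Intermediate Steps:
Y(t) = ⅙ (Y(t) = 3/(2*(6 + 3)) = (3/2)/9 = (3/2)*(⅑) = ⅙)
Q(p, B) = ⅚ + B (Q(p, B) = B + (⅙)*5 = B + ⅚ = ⅚ + B)
-999328*(-Q(377 + 297, A(-12))/594854) = -999328/((-594854/(⅚ - 27))) = -999328/((-594854/(-157/6))) = -999328/((-594854*(-6/157))) = -999328/3569124/157 = -999328*157/3569124 = -234872/5343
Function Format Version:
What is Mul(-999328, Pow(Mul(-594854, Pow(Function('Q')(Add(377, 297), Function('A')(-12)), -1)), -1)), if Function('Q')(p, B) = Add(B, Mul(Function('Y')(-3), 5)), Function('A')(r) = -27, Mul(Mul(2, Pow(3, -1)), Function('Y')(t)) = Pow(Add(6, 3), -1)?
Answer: Rational(-234872, 5343) ≈ -43.959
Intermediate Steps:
Function('Y')(t) = Rational(1, 6) (Function('Y')(t) = Mul(Rational(3, 2), Pow(Add(6, 3), -1)) = Mul(Rational(3, 2), Pow(9, -1)) = Mul(Rational(3, 2), Rational(1, 9)) = Rational(1, 6))
Function('Q')(p, B) = Add(Rational(5, 6), B) (Function('Q')(p, B) = Add(B, Mul(Rational(1, 6), 5)) = Add(B, Rational(5, 6)) = Add(Rational(5, 6), B))
Mul(-999328, Pow(Mul(-594854, Pow(Function('Q')(Add(377, 297), Function('A')(-12)), -1)), -1)) = Mul(-999328, Pow(Mul(-594854, Pow(Add(Rational(5, 6), -27), -1)), -1)) = Mul(-999328, Pow(Mul(-594854, Pow(Rational(-157, 6), -1)), -1)) = Mul(-999328, Pow(Mul(-594854, Rational(-6, 157)), -1)) = Mul(-999328, Pow(Rational(3569124, 157), -1)) = Mul(-999328, Rational(157, 3569124)) = Rational(-234872, 5343)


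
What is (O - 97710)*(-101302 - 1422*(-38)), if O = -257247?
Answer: 16777397562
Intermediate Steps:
(O - 97710)*(-101302 - 1422*(-38)) = (-257247 - 97710)*(-101302 - 1422*(-38)) = -354957*(-101302 + 54036) = -354957*(-47266) = 16777397562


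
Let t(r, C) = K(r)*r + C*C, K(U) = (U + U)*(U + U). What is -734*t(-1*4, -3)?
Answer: 181298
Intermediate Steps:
K(U) = 4*U² (K(U) = (2*U)*(2*U) = 4*U²)
t(r, C) = C² + 4*r³ (t(r, C) = (4*r²)*r + C*C = 4*r³ + C² = C² + 4*r³)
-734*t(-1*4, -3) = -734*((-3)² + 4*(-1*4)³) = -734*(9 + 4*(-4)³) = -734*(9 + 4*(-64)) = -734*(9 - 256) = -734*(-247) = 181298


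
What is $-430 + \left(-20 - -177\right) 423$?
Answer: $65981$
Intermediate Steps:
$-430 + \left(-20 - -177\right) 423 = -430 + \left(-20 + 177\right) 423 = -430 + 157 \cdot 423 = -430 + 66411 = 65981$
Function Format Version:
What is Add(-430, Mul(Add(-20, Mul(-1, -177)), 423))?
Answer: 65981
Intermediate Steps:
Add(-430, Mul(Add(-20, Mul(-1, -177)), 423)) = Add(-430, Mul(Add(-20, 177), 423)) = Add(-430, Mul(157, 423)) = Add(-430, 66411) = 65981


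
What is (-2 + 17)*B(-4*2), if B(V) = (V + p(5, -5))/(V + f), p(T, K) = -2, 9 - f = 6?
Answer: 30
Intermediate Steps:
f = 3 (f = 9 - 1*6 = 9 - 6 = 3)
B(V) = (-2 + V)/(3 + V) (B(V) = (V - 2)/(V + 3) = (-2 + V)/(3 + V))
(-2 + 17)*B(-4*2) = (-2 + 17)*((-2 - 4*2)/(3 - 4*2)) = 15*((-2 - 8)/(3 - 8)) = 15*(-10/(-5)) = 15*(-⅕*(-10)) = 15*2 = 30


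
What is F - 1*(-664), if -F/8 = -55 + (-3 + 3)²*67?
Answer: 1104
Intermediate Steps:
F = 440 (F = -8*(-55 + (-3 + 3)²*67) = -8*(-55 + 0²*67) = -8*(-55 + 0*67) = -8*(-55 + 0) = -8*(-55) = 440)
F - 1*(-664) = 440 - 1*(-664) = 440 + 664 = 1104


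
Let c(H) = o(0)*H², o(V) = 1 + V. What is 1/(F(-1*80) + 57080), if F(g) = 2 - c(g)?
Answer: 1/50682 ≈ 1.9731e-5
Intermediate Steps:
c(H) = H² (c(H) = (1 + 0)*H² = 1*H² = H²)
F(g) = 2 - g²
1/(F(-1*80) + 57080) = 1/((2 - (-1*80)²) + 57080) = 1/((2 - 1*(-80)²) + 57080) = 1/((2 - 1*6400) + 57080) = 1/((2 - 6400) + 57080) = 1/(-6398 + 57080) = 1/50682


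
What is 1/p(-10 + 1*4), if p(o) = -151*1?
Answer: -1/151 ≈ -0.0066225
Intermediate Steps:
p(o) = -151
1/p(-10 + 1*4) = 1/(-151) = -1/151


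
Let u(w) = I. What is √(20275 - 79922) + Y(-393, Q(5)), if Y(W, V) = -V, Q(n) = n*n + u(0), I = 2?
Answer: -27 + I*√59647 ≈ -27.0 + 244.23*I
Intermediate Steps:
u(w) = 2
Q(n) = 2 + n² (Q(n) = n*n + 2 = n² + 2 = 2 + n²)
√(20275 - 79922) + Y(-393, Q(5)) = √(20275 - 79922) - (2 + 5²) = √(-59647) - (2 + 25) = I*√59647 - 1*27 = I*√59647 - 27 = -27 + I*√59647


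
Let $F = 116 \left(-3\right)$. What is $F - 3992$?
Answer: $-4340$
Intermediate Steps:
$F = -348$
$F - 3992 = -348 - 3992 = -4340$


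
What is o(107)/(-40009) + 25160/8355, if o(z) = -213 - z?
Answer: 201860008/66855039 ≈ 3.0194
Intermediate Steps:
o(107)/(-40009) + 25160/8355 = (-213 - 1*107)/(-40009) + 25160/8355 = (-213 - 107)*(-1/40009) + 25160*(1/8355) = -320*(-1/40009) + 5032/1671 = 320/40009 + 5032/1671 = 201860008/66855039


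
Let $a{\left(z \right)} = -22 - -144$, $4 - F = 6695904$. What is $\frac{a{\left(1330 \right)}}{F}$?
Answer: $- \frac{61}{3347950} \approx -1.822 \cdot 10^{-5}$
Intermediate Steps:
$F = -6695900$ ($F = 4 - 6695904 = -6695900$)
$a{\left(z \right)} = 122$ ($a{\left(z \right)} = -22 + 144 = 122$)
$\frac{a{\left(1330 \right)}}{F} = \frac{122}{-6695900} = 122 \left(- \frac{1}{6695900}\right) = - \frac{61}{3347950}$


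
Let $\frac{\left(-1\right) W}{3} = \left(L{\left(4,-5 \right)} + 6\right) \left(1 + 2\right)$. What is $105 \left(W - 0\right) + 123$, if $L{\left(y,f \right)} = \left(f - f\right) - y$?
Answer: $-1767$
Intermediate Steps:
$L{\left(y,f \right)} = - y$ ($L{\left(y,f \right)} = 0 - y = - y$)
$W = -18$ ($W = - 3 \left(\left(-1\right) 4 + 6\right) \left(1 + 2\right) = - 3 \left(-4 + 6\right) 3 = - 3 \cdot 2 \cdot 3 = \left(-3\right) 6 = -18$)
$105 \left(W - 0\right) + 123 = 105 \left(-18 - 0\right) + 123 = 105 \left(-18 + 0\right) + 123 = 105 \left(-18\right) + 123 = -1890 + 123 = -1767$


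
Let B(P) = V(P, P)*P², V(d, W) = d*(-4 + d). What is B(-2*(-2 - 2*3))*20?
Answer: 983040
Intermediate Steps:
B(P) = P³*(-4 + P) (B(P) = (P*(-4 + P))*P² = P³*(-4 + P))
B(-2*(-2 - 2*3))*20 = ((-2*(-2 - 2*3))³*(-4 - 2*(-2 - 2*3)))*20 = ((-2*(-2 - 6))³*(-4 - 2*(-2 - 6)))*20 = ((-2*(-8))³*(-4 - 2*(-8)))*20 = (16³*(-4 + 16))*20 = (4096*12)*20 = 49152*20 = 983040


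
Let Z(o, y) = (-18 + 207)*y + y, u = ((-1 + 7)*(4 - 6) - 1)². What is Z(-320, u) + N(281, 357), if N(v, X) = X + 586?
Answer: 33053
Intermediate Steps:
N(v, X) = 586 + X
u = 169 (u = (6*(-2) - 1)² = (-12 - 1)² = (-13)² = 169)
Z(o, y) = 190*y (Z(o, y) = 189*y + y = 190*y)
Z(-320, u) + N(281, 357) = 190*169 + (586 + 357) = 32110 + 943 = 33053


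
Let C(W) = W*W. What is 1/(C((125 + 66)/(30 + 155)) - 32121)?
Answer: -34225/1099304744 ≈ -3.1133e-5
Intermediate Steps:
C(W) = W²
1/(C((125 + 66)/(30 + 155)) - 32121) = 1/(((125 + 66)/(30 + 155))² - 32121) = 1/((191/185)² - 32121) = 1/(36481/34225 - 32121) = 1/(-1099304744/34225) = -34225/1099304744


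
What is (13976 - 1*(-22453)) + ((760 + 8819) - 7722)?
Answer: 38286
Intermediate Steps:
(13976 - 1*(-22453)) + ((760 + 8819) - 7722) = (13976 + 22453) + (9579 - 7722) = 36429 + 1857 = 38286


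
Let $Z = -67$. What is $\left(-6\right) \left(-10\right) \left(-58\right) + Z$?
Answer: $-3547$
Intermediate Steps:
$\left(-6\right) \left(-10\right) \left(-58\right) + Z = \left(-6\right) \left(-10\right) \left(-58\right) - 67 = 60 \left(-58\right) - 67 = -3480 - 67 = -3547$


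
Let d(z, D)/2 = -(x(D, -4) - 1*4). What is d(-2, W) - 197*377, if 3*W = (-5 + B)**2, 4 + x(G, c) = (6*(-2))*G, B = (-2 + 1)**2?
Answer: -74125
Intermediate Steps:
B = 1 (B = (-1)**2 = 1)
x(G, c) = -4 - 12*G (x(G, c) = -4 + (6*(-2))*G = -4 - 12*G)
W = 16/3 (W = (-5 + 1)**2/3 = (1/3)*(-4)**2 = (1/3)*16 = 16/3 ≈ 5.3333)
d(z, D) = 16 + 24*D (d(z, D) = 2*(-((-4 - 12*D) - 1*4)) = 2*(-((-4 - 12*D) - 4)) = 2*(-(-8 - 12*D)) = 2*(8 + 12*D) = 16 + 24*D)
d(-2, W) - 197*377 = (16 + 24*(16/3)) - 197*377 = (16 + 128) - 74269 = 144 - 74269 = -74125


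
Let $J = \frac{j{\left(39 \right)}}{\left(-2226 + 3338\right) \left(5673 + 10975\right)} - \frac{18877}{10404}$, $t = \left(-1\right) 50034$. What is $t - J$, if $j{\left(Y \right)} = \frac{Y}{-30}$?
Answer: $- \frac{24091102844683147}{481512101760} \approx -50032.0$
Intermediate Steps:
$j{\left(Y \right)} = - \frac{Y}{30}$ ($j{\left(Y \right)} = Y \left(- \frac{1}{30}\right) = - \frac{Y}{30}$)
$t = -50034$
$J = - \frac{873654776693}{481512101760}$ ($J = \frac{\left(- \frac{1}{30}\right) 39}{\left(-2226 + 3338\right) \left(5673 + 10975\right)} - \frac{18877}{10404} = - \frac{13}{10 \cdot 1112 \cdot 16648} - \frac{18877}{10404} = - \frac{13}{10 \cdot 18512576} - \frac{18877}{10404} = \left(- \frac{13}{10}\right) \frac{1}{18512576} - \frac{18877}{10404} = - \frac{13}{185125760} - \frac{18877}{10404} = - \frac{873654776693}{481512101760} \approx -1.8144$)
$t - J = -50034 - - \frac{873654776693}{481512101760} = -50034 + \frac{873654776693}{481512101760} = - \frac{24091102844683147}{481512101760}$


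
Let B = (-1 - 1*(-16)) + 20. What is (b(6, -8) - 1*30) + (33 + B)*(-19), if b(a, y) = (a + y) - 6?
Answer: -1330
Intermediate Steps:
b(a, y) = -6 + a + y
B = 35 (B = (-1 + 16) + 20 = 15 + 20 = 35)
(b(6, -8) - 1*30) + (33 + B)*(-19) = ((-6 + 6 - 8) - 1*30) + (33 + 35)*(-19) = (-8 - 30) + 68*(-19) = -38 - 1292 = -1330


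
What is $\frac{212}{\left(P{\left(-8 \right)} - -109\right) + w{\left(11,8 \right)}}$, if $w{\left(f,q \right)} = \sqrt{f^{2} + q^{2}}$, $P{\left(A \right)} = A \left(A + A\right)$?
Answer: $\frac{12561}{13996} - \frac{53 \sqrt{185}}{13996} \approx 0.84596$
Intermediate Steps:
$P{\left(A \right)} = 2 A^{2}$ ($P{\left(A \right)} = A 2 A = 2 A^{2}$)
$\frac{212}{\left(P{\left(-8 \right)} - -109\right) + w{\left(11,8 \right)}} = \frac{212}{\left(2 \left(-8\right)^{2} - -109\right) + \sqrt{11^{2} + 8^{2}}} = \frac{212}{\left(2 \cdot 64 + 109\right) + \sqrt{121 + 64}} = \frac{212}{\left(128 + 109\right) + \sqrt{185}} = \frac{212}{237 + \sqrt{185}}$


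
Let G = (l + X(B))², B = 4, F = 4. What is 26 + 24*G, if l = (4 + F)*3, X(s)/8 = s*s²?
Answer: 6895130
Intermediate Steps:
X(s) = 8*s³ (X(s) = 8*(s*s²) = 8*s³)
l = 24 (l = (4 + 4)*3 = 8*3 = 24)
G = 287296 (G = (24 + 8*4³)² = (24 + 8*64)² = (24 + 512)² = 536² = 287296)
26 + 24*G = 26 + 24*287296 = 26 + 6895104 = 6895130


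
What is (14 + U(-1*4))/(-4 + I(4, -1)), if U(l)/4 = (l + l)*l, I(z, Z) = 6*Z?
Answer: -71/5 ≈ -14.200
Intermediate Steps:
U(l) = 8*l**2 (U(l) = 4*((l + l)*l) = 4*((2*l)*l) = 4*(2*l**2) = 8*l**2)
(14 + U(-1*4))/(-4 + I(4, -1)) = (14 + 8*(-1*4)**2)/(-4 + 6*(-1)) = (14 + 8*(-4)**2)/(-4 - 6) = (14 + 8*16)/(-10) = (14 + 128)*(-1/10) = 142*(-1/10) = -71/5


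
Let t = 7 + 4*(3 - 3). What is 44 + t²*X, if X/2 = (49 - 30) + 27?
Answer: 4552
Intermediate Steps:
t = 7 (t = 7 + 4*0 = 7 + 0 = 7)
X = 92 (X = 2*((49 - 30) + 27) = 2*(19 + 27) = 2*46 = 92)
44 + t²*X = 44 + 7²*92 = 44 + 49*92 = 44 + 4508 = 4552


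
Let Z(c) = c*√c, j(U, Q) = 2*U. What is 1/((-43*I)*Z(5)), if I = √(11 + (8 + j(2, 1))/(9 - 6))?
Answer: -√3/3225 ≈ -0.00053707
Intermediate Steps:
I = √15 (I = √(11 + (8 + 2*2)/(9 - 6)) = √(11 + (8 + 4)/3) = √(11 + 12*(⅓)) = √(11 + 4) = √15 ≈ 3.8730)
Z(c) = c^(3/2)
1/((-43*I)*Z(5)) = 1/((-43*√15)*5^(3/2)) = 1/((-43*√15)*(5*√5)) = 1/(-1075*√3) = -√3/3225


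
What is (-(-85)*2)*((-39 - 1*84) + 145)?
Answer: 3740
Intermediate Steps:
(-(-85)*2)*((-39 - 1*84) + 145) = (-85*(-2))*((-39 - 84) + 145) = 170*(-123 + 145) = 170*22 = 3740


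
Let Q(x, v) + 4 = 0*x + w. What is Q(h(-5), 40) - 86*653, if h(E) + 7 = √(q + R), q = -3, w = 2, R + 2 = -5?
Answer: -56160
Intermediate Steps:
R = -7 (R = -2 - 5 = -7)
h(E) = -7 + I*√10 (h(E) = -7 + √(-3 - 7) = -7 + √(-10) = -7 + I*√10)
Q(x, v) = -2 (Q(x, v) = -4 + (0*x + 2) = -4 + (0 + 2) = -4 + 2 = -2)
Q(h(-5), 40) - 86*653 = -2 - 86*653 = -2 - 56158 = -56160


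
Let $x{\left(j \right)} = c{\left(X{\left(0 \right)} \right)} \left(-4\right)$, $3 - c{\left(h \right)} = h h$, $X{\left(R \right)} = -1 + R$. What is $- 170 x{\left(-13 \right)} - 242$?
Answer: $1118$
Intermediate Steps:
$c{\left(h \right)} = 3 - h^{2}$ ($c{\left(h \right)} = 3 - h h = 3 - h^{2}$)
$x{\left(j \right)} = -8$ ($x{\left(j \right)} = \left(3 - \left(-1 + 0\right)^{2}\right) \left(-4\right) = \left(3 - \left(-1\right)^{2}\right) \left(-4\right) = \left(3 - 1\right) \left(-4\right) = 2 \left(-4\right) = -8$)
$- 170 x{\left(-13 \right)} - 242 = \left(-170\right) \left(-8\right) - 242 = 1360 - 242 = 1118$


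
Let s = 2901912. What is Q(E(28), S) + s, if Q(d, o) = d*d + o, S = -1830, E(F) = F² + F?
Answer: 3559426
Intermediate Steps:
E(F) = F + F²
Q(d, o) = o + d² (Q(d, o) = d² + o = o + d²)
Q(E(28), S) + s = (-1830 + (28*(1 + 28))²) + 2901912 = (-1830 + (28*29)²) + 2901912 = (-1830 + 812²) + 2901912 = (-1830 + 659344) + 2901912 = 657514 + 2901912 = 3559426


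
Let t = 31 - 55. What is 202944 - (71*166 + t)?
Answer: 191182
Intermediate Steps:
t = -24
202944 - (71*166 + t) = 202944 - (71*166 - 24) = 202944 - (11786 - 24) = 202944 - 1*11762 = 202944 - 11762 = 191182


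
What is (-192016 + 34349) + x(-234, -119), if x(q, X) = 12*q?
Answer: -160475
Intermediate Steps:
(-192016 + 34349) + x(-234, -119) = (-192016 + 34349) + 12*(-234) = -157667 - 2808 = -160475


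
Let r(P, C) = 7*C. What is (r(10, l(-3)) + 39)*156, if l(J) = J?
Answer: 2808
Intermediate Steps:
(r(10, l(-3)) + 39)*156 = (7*(-3) + 39)*156 = (-21 + 39)*156 = 18*156 = 2808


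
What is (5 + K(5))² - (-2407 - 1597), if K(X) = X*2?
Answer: 4229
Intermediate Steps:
K(X) = 2*X
(5 + K(5))² - (-2407 - 1597) = (5 + 2*5)² - (-2407 - 1597) = (5 + 10)² - 1*(-4004) = 15² + 4004 = 225 + 4004 = 4229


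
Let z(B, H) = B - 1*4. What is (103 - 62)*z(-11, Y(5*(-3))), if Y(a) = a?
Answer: -615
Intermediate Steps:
z(B, H) = -4 + B (z(B, H) = B - 4 = -4 + B)
(103 - 62)*z(-11, Y(5*(-3))) = (103 - 62)*(-4 - 11) = 41*(-15) = -615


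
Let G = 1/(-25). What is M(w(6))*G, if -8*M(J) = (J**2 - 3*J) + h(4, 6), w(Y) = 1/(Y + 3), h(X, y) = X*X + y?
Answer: 439/4050 ≈ 0.10840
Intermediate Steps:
G = -1/25 ≈ -0.040000
h(X, y) = y + X**2 (h(X, y) = X**2 + y = y + X**2)
w(Y) = 1/(3 + Y)
M(J) = -11/4 - J**2/8 + 3*J/8 (M(J) = -((J**2 - 3*J) + (6 + 4**2))/8 = -((J**2 - 3*J) + (6 + 16))/8 = -((J**2 - 3*J) + 22)/8 = -(22 + J**2 - 3*J)/8 = -11/4 - J**2/8 + 3*J/8)
M(w(6))*G = (-11/4 - 1/(8*(3 + 6)**2) + 3/(8*(3 + 6)))*(-1/25) = (-11/4 - (1/9)**2/8 + (3/8)/9)*(-1/25) = (-11/4 - (1/9)**2/8 + (3/8)*(1/9))*(-1/25) = (-11/4 - 1/8*1/81 + 1/24)*(-1/25) = (-11/4 - 1/648 + 1/24)*(-1/25) = -439/162*(-1/25) = 439/4050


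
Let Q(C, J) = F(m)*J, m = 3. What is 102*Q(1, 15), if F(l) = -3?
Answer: -4590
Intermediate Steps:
Q(C, J) = -3*J
102*Q(1, 15) = 102*(-3*15) = 102*(-45) = -4590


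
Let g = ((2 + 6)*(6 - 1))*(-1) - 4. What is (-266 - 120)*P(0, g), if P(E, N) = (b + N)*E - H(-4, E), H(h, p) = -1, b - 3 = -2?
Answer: -386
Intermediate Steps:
b = 1 (b = 3 - 2 = 1)
g = -44 (g = (8*5)*(-1) - 4 = 40*(-1) - 4 = -40 - 4 = -44)
P(E, N) = 1 + E*(1 + N) (P(E, N) = (1 + N)*E - 1*(-1) = E*(1 + N) + 1 = 1 + E*(1 + N))
(-266 - 120)*P(0, g) = (-266 - 120)*(1 + 0 + 0*(-44)) = -386*(1 + 0 + 0) = -386*1 = -386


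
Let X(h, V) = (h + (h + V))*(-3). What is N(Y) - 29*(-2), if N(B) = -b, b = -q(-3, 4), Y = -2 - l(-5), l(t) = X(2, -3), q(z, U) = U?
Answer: 62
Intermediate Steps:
X(h, V) = -6*h - 3*V (X(h, V) = (h + (V + h))*(-3) = (V + 2*h)*(-3) = -6*h - 3*V)
l(t) = -3 (l(t) = -6*2 - 3*(-3) = -12 + 9 = -3)
Y = 1 (Y = -2 - 1*(-3) = -2 + 3 = 1)
b = -4 (b = -1*4 = -4)
N(B) = 4 (N(B) = -1*(-4) = 4)
N(Y) - 29*(-2) = 4 - 29*(-2) = 4 + 58 = 62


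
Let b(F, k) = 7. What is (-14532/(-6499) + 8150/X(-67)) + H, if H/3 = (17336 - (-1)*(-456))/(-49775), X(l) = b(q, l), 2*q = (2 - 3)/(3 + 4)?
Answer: 527836901066/452882815 ≈ 1165.5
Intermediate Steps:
q = -1/14 (q = ((2 - 3)/(3 + 4))/2 = (-1/7)/2 = (-1*⅐)/2 = (½)*(-⅐) = -1/14 ≈ -0.071429)
X(l) = 7
H = -10128/9955 (H = 3*((17336 - (-1)*(-456))/(-49775)) = 3*((17336 - 1*456)*(-1/49775)) = 3*((17336 - 456)*(-1/49775)) = 3*(16880*(-1/49775)) = 3*(-3376/9955) = -10128/9955 ≈ -1.0174)
(-14532/(-6499) + 8150/X(-67)) + H = (-14532/(-6499) + 8150/7) - 10128/9955 = (-14532*(-1/6499) + 8150*(⅐)) - 10128/9955 = (14532/6499 + 8150/7) - 10128/9955 = 53068574/45493 - 10128/9955 = 527836901066/452882815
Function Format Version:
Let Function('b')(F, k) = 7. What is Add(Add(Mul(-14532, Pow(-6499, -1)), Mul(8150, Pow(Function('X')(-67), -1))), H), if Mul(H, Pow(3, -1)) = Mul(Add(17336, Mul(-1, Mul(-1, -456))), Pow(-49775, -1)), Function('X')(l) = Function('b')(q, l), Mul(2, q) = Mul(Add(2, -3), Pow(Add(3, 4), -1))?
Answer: Rational(527836901066, 452882815) ≈ 1165.5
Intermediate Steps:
q = Rational(-1, 14) (q = Mul(Rational(1, 2), Mul(Add(2, -3), Pow(Add(3, 4), -1))) = Mul(Rational(1, 2), Mul(-1, Pow(7, -1))) = Mul(Rational(1, 2), Mul(-1, Rational(1, 7))) = Mul(Rational(1, 2), Rational(-1, 7)) = Rational(-1, 14) ≈ -0.071429)
Function('X')(l) = 7
H = Rational(-10128, 9955) (H = Mul(3, Mul(Add(17336, Mul(-1, Mul(-1, -456))), Pow(-49775, -1))) = Mul(3, Mul(Add(17336, Mul(-1, 456)), Rational(-1, 49775))) = Mul(3, Mul(Add(17336, -456), Rational(-1, 49775))) = Mul(3, Mul(16880, Rational(-1, 49775))) = Mul(3, Rational(-3376, 9955)) = Rational(-10128, 9955) ≈ -1.0174)
Add(Add(Mul(-14532, Pow(-6499, -1)), Mul(8150, Pow(Function('X')(-67), -1))), H) = Add(Add(Mul(-14532, Pow(-6499, -1)), Mul(8150, Pow(7, -1))), Rational(-10128, 9955)) = Add(Add(Mul(-14532, Rational(-1, 6499)), Mul(8150, Rational(1, 7))), Rational(-10128, 9955)) = Add(Add(Rational(14532, 6499), Rational(8150, 7)), Rational(-10128, 9955)) = Add(Rational(53068574, 45493), Rational(-10128, 9955)) = Rational(527836901066, 452882815)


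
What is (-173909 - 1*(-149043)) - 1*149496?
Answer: -174362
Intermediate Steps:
(-173909 - 1*(-149043)) - 1*149496 = (-173909 + 149043) - 149496 = -24866 - 149496 = -174362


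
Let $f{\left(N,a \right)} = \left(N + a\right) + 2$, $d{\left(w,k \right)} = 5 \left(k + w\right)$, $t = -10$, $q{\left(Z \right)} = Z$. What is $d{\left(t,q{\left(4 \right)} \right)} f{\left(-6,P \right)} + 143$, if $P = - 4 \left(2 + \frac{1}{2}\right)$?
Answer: $563$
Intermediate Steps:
$d{\left(w,k \right)} = 5 k + 5 w$
$P = -10$ ($P = - 4 \left(2 + \frac{1}{2}\right) = \left(-4\right) \frac{5}{2} = -10$)
$f{\left(N,a \right)} = 2 + N + a$
$d{\left(t,q{\left(4 \right)} \right)} f{\left(-6,P \right)} + 143 = \left(5 \cdot 4 + 5 \left(-10\right)\right) \left(2 - 6 - 10\right) + 143 = \left(20 - 50\right) \left(-14\right) + 143 = \left(-30\right) \left(-14\right) + 143 = 420 + 143 = 563$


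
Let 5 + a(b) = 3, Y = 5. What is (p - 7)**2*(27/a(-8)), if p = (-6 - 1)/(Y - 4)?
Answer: -2646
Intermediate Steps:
a(b) = -2 (a(b) = -5 + 3 = -2)
p = -7 (p = (-6 - 1)/(5 - 4) = -7/1 = -7*1 = -7)
(p - 7)**2*(27/a(-8)) = (-7 - 7)**2*(27/(-2)) = (-14)**2*(27*(-1/2)) = 196*(-27/2) = -2646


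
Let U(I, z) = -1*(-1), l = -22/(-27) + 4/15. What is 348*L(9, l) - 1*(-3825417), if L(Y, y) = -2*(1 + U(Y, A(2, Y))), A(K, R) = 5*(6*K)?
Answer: 3824025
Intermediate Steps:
A(K, R) = 30*K
l = 146/135 (l = -22*(-1/27) + 4*(1/15) = 22/27 + 4/15 = 146/135 ≈ 1.0815)
U(I, z) = 1
L(Y, y) = -4 (L(Y, y) = -2*(1 + 1) = -2*2 = -4)
348*L(9, l) - 1*(-3825417) = 348*(-4) - 1*(-3825417) = -1392 + 3825417 = 3824025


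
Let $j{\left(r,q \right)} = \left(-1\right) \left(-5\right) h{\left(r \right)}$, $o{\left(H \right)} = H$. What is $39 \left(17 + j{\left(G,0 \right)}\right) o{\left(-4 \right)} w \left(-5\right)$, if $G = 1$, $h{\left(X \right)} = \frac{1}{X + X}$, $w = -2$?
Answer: $-30420$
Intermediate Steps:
$h{\left(X \right)} = \frac{1}{2 X}$
$j{\left(r,q \right)} = \frac{5}{2 r}$ ($j{\left(r,q \right)} = \left(-1\right) \left(-5\right) \frac{1}{2 r} = 5 \frac{1}{2 r} = \frac{5}{2 r}$)
$39 \left(17 + j{\left(G,0 \right)}\right) o{\left(-4 \right)} w \left(-5\right) = 39 \left(17 + \frac{5}{2 \cdot 1}\right) \left(-4\right) \left(-2\right) \left(-5\right) = 39 \left(17 + \frac{5}{2} \cdot 1\right) 8 \left(-5\right) = 39 \left(17 + \frac{5}{2}\right) \left(-40\right) = 39 \cdot \frac{39}{2} \left(-40\right) = 39 \left(-780\right) = -30420$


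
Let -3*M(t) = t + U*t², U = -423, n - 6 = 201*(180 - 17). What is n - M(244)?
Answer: -25085177/3 ≈ -8.3617e+6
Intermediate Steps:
n = 32769 (n = 6 + 201*(180 - 17) = 6 + 201*163 = 6 + 32763 = 32769)
M(t) = 141*t² - t/3 (M(t) = -(t - 423*t²)/3 = 141*t² - t/3)
n - M(244) = 32769 - 244*(-1 + 423*244)/3 = 32769 - 244*(-1 + 103212)/3 = 32769 - 244*103211/3 = 32769 - 1*25183484/3 = 32769 - 25183484/3 = -25085177/3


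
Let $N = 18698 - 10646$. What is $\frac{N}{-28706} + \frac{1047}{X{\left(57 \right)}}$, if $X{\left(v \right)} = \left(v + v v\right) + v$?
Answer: $\frac{496051}{16089713} \approx 0.03083$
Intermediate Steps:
$X{\left(v \right)} = v^{2} + 2 v$ ($X{\left(v \right)} = \left(v + v^{2}\right) + v = v^{2} + 2 v$)
$N = 8052$
$\frac{N}{-28706} + \frac{1047}{X{\left(57 \right)}} = \frac{8052}{-28706} + \frac{1047}{57 \left(2 + 57\right)} = 8052 \left(- \frac{1}{28706}\right) + \frac{1047}{57 \cdot 59} = - \frac{4026}{14353} + \frac{1047}{3363} = - \frac{4026}{14353} + 1047 \cdot \frac{1}{3363} = - \frac{4026}{14353} + \frac{349}{1121} = \frac{496051}{16089713}$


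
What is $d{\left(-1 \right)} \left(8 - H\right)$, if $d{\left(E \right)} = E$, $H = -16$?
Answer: $-24$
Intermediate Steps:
$d{\left(-1 \right)} \left(8 - H\right) = - (8 - -16) = - (8 + 16) = \left(-1\right) 24 = -24$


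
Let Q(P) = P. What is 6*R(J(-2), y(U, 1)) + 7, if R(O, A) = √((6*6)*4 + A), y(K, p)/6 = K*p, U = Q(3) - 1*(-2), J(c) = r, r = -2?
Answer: 7 + 6*√174 ≈ 86.145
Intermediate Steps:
J(c) = -2
U = 5 (U = 3 - 1*(-2) = 3 + 2 = 5)
y(K, p) = 6*K*p (y(K, p) = 6*(K*p) = 6*K*p)
R(O, A) = √(144 + A) (R(O, A) = √(36*4 + A) = √(144 + A))
6*R(J(-2), y(U, 1)) + 7 = 6*√(144 + 6*5*1) + 7 = 6*√(144 + 30) + 7 = 6*√174 + 7 = 7 + 6*√174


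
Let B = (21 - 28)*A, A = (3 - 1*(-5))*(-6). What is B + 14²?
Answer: 532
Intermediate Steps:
A = -48 (A = (3 + 5)*(-6) = 8*(-6) = -48)
B = 336 (B = (21 - 28)*(-48) = -7*(-48) = 336)
B + 14² = 336 + 14² = 336 + 196 = 532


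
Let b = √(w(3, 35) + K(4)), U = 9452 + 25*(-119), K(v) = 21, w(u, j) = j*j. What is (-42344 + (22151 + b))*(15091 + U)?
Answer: -435522624 + 21568*√1246 ≈ -4.3476e+8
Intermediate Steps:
w(u, j) = j²
U = 6477 (U = 9452 - 2975 = 6477)
b = √1246 (b = √(35² + 21) = √(1225 + 21) = √1246 ≈ 35.299)
(-42344 + (22151 + b))*(15091 + U) = (-42344 + (22151 + √1246))*(15091 + 6477) = (-20193 + √1246)*21568 = -435522624 + 21568*√1246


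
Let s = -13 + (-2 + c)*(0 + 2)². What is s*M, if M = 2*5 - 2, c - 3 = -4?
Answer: -200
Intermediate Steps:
c = -1 (c = 3 - 4 = -1)
M = 8 (M = 10 - 2 = 8)
s = -25 (s = -13 + (-2 - 1)*(0 + 2)² = -13 - 3*2² = -13 - 3*4 = -13 - 12 = -25)
s*M = -25*8 = -200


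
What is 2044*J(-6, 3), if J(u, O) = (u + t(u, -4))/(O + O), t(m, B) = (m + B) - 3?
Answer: -19418/3 ≈ -6472.7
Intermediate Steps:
t(m, B) = -3 + B + m (t(m, B) = (B + m) - 3 = -3 + B + m)
J(u, O) = (-7 + 2*u)/(2*O) (J(u, O) = (u + (-3 - 4 + u))/(O + O) = (u + (-7 + u))/((2*O)) = (-7 + 2*u)*(1/(2*O)) = (-7 + 2*u)/(2*O))
2044*J(-6, 3) = 2044*((-7/2 - 6)/3) = 2044*((⅓)*(-19/2)) = 2044*(-19/6) = -19418/3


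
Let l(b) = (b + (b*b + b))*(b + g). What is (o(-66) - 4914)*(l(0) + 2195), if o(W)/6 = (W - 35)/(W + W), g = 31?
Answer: -237075365/22 ≈ -1.0776e+7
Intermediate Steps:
l(b) = (31 + b)*(b² + 2*b) (l(b) = (b + (b*b + b))*(b + 31) = (b + (b² + b))*(31 + b) = (b + (b + b²))*(31 + b) = (b² + 2*b)*(31 + b) = (31 + b)*(b² + 2*b))
o(W) = 3*(-35 + W)/W (o(W) = 6*((W - 35)/(W + W)) = 6*((-35 + W)/((2*W))) = 6*((-35 + W)*(1/(2*W))) = 6*((-35 + W)/(2*W)) = 3*(-35 + W)/W)
(o(-66) - 4914)*(l(0) + 2195) = ((3 - 105/(-66)) - 4914)*(0*(62 + 0² + 33*0) + 2195) = ((3 - 105*(-1/66)) - 4914)*(0*(62 + 0 + 0) + 2195) = ((3 + 35/22) - 4914)*(0*62 + 2195) = (101/22 - 4914)*(0 + 2195) = -108007/22*2195 = -237075365/22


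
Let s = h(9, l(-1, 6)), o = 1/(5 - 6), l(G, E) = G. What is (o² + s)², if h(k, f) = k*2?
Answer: 361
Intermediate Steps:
o = -1 (o = 1/(-1) = -1)
h(k, f) = 2*k
s = 18 (s = 2*9 = 18)
(o² + s)² = ((-1)² + 18)² = (1 + 18)² = 19² = 361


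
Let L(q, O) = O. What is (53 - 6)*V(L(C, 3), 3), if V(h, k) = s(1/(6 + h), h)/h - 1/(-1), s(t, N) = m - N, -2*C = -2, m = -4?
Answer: -188/3 ≈ -62.667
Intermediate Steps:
C = 1 (C = -1/2*(-2) = 1)
s(t, N) = -4 - N
V(h, k) = 1 + (-4 - h)/h (V(h, k) = (-4 - h)/h - 1/(-1) = (-4 - h)/h - 1*(-1) = (-4 - h)/h + 1 = 1 + (-4 - h)/h)
(53 - 6)*V(L(C, 3), 3) = (53 - 6)*(-4/3) = 47*(-4*1/3) = 47*(-4/3) = -188/3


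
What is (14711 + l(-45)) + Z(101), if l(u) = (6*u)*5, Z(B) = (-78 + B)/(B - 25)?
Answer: 1015459/76 ≈ 13361.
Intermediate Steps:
Z(B) = (-78 + B)/(-25 + B)
l(u) = 30*u
(14711 + l(-45)) + Z(101) = (14711 + 30*(-45)) + (-78 + 101)/(-25 + 101) = (14711 - 1350) + 23/76 = 13361 + (1/76)*23 = 13361 + 23/76 = 1015459/76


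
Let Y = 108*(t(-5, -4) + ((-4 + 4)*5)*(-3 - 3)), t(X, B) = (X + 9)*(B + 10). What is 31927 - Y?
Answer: 29335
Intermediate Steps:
t(X, B) = (9 + X)*(10 + B)
Y = 2592 (Y = 108*((90 + 9*(-4) + 10*(-5) - 4*(-5)) + ((-4 + 4)*5)*(-3 - 3)) = 108*((90 - 36 - 50 + 20) + (0*5)*(-6)) = 108*(24 + 0*(-6)) = 108*(24 + 0) = 108*24 = 2592)
31927 - Y = 31927 - 1*2592 = 31927 - 2592 = 29335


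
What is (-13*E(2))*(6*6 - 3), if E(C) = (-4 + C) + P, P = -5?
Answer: 3003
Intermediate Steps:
E(C) = -9 + C (E(C) = (-4 + C) - 5 = -9 + C)
(-13*E(2))*(6*6 - 3) = (-13*(-9 + 2))*(6*6 - 3) = (-13*(-7))*(36 - 3) = 91*33 = 3003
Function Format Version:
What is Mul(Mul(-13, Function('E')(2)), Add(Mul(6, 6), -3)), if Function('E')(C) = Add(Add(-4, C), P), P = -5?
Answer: 3003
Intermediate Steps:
Function('E')(C) = Add(-9, C) (Function('E')(C) = Add(Add(-4, C), -5) = Add(-9, C))
Mul(Mul(-13, Function('E')(2)), Add(Mul(6, 6), -3)) = Mul(Mul(-13, Add(-9, 2)), Add(Mul(6, 6), -3)) = Mul(Mul(-13, -7), Add(36, -3)) = Mul(91, 33) = 3003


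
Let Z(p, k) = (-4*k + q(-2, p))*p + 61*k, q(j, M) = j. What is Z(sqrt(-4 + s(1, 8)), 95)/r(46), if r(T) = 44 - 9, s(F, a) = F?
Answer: 1159/7 - 382*I*sqrt(3)/35 ≈ 165.57 - 18.904*I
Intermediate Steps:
Z(p, k) = 61*k + p*(-2 - 4*k) (Z(p, k) = (-4*k - 2)*p + 61*k = (-2 - 4*k)*p + 61*k = p*(-2 - 4*k) + 61*k = 61*k + p*(-2 - 4*k))
r(T) = 35
Z(sqrt(-4 + s(1, 8)), 95)/r(46) = (-2*sqrt(-4 + 1) + 61*95 - 4*95*sqrt(-4 + 1))/35 = (-2*I*sqrt(3) + 5795 - 4*95*sqrt(-3))*(1/35) = (-2*I*sqrt(3) + 5795 - 4*95*I*sqrt(3))*(1/35) = (-2*I*sqrt(3) + 5795 - 380*I*sqrt(3))*(1/35) = (5795 - 382*I*sqrt(3))*(1/35) = 1159/7 - 382*I*sqrt(3)/35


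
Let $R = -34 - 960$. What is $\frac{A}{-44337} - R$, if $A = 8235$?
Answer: $\frac{14687581}{14779} \approx 993.81$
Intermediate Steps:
$R = -994$ ($R = -34 - 960 = -994$)
$\frac{A}{-44337} - R = \frac{8235}{-44337} - -994 = 8235 \left(- \frac{1}{44337}\right) + 994 = - \frac{2745}{14779} + 994 = \frac{14687581}{14779}$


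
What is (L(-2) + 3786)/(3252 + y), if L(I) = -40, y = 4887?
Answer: 3746/8139 ≈ 0.46025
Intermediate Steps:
(L(-2) + 3786)/(3252 + y) = (-40 + 3786)/(3252 + 4887) = 3746/8139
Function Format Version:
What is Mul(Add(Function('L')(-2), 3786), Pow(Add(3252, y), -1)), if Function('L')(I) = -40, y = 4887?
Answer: Rational(3746, 8139) ≈ 0.46025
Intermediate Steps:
Mul(Add(Function('L')(-2), 3786), Pow(Add(3252, y), -1)) = Mul(Add(-40, 3786), Pow(Add(3252, 4887), -1)) = Mul(3746, Pow(8139, -1)) = Mul(3746, Rational(1, 8139)) = Rational(3746, 8139)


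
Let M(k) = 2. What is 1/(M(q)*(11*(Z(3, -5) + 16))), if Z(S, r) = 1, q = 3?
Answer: 1/374 ≈ 0.0026738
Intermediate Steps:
1/(M(q)*(11*(Z(3, -5) + 16))) = 1/(2*(11*(1 + 16))) = 1/(2*(11*17)) = 1/(2*187) = 1/374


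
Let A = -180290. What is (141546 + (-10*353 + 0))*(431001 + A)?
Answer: 34602129376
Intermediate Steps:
(141546 + (-10*353 + 0))*(431001 + A) = (141546 + (-10*353 + 0))*(431001 - 180290) = (141546 + (-3530 + 0))*250711 = (141546 - 3530)*250711 = 138016*250711 = 34602129376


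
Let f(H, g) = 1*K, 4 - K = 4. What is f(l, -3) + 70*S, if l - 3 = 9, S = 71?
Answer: 4970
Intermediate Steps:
K = 0 (K = 4 - 1*4 = 4 - 4 = 0)
l = 12 (l = 3 + 9 = 12)
f(H, g) = 0 (f(H, g) = 1*0 = 0)
f(l, -3) + 70*S = 0 + 70*71 = 0 + 4970 = 4970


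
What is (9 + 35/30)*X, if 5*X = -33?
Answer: -671/10 ≈ -67.100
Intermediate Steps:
X = -33/5 (X = (⅕)*(-33) = -33/5 ≈ -6.6000)
(9 + 35/30)*X = (9 + 35/30)*(-33/5) = (9 + 35*(1/30))*(-33/5) = (9 + 7/6)*(-33/5) = (61/6)*(-33/5) = -671/10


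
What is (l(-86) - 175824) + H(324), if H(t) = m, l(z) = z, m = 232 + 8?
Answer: -175670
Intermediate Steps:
m = 240
H(t) = 240
(l(-86) - 175824) + H(324) = (-86 - 175824) + 240 = -175910 + 240 = -175670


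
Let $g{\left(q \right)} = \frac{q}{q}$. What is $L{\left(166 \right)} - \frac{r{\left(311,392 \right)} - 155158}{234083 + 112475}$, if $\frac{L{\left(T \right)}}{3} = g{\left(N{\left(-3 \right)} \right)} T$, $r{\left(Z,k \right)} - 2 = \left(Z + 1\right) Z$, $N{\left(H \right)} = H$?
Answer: $\frac{86322004}{173279} \approx 498.17$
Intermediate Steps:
$g{\left(q \right)} = 1$
$r{\left(Z,k \right)} = 2 + Z \left(1 + Z\right)$ ($r{\left(Z,k \right)} = 2 + \left(Z + 1\right) Z = 2 + \left(1 + Z\right) Z = 2 + Z \left(1 + Z\right)$)
$L{\left(T \right)} = 3 T$ ($L{\left(T \right)} = 3 \cdot 1 T = 3 T$)
$L{\left(166 \right)} - \frac{r{\left(311,392 \right)} - 155158}{234083 + 112475} = 3 \cdot 166 - \frac{\left(2 + 311 + 311^{2}\right) - 155158}{234083 + 112475} = 498 - \frac{\left(2 + 311 + 96721\right) - 155158}{346558} = 498 - \left(97034 - 155158\right) \frac{1}{346558} = 498 - \left(-58124\right) \frac{1}{346558} = 498 - - \frac{29062}{173279} = 498 + \frac{29062}{173279} = \frac{86322004}{173279}$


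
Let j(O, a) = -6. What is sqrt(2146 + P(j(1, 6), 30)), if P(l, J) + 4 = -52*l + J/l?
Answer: sqrt(2449) ≈ 49.487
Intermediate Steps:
P(l, J) = -4 - 52*l + J/l (P(l, J) = -4 + (-52*l + J/l) = -4 - 52*l + J/l)
sqrt(2146 + P(j(1, 6), 30)) = sqrt(2146 + (-4 - 52*(-6) + 30/(-6))) = sqrt(2146 + (-4 + 312 + 30*(-1/6))) = sqrt(2146 + (-4 + 312 - 5)) = sqrt(2146 + 303) = sqrt(2449)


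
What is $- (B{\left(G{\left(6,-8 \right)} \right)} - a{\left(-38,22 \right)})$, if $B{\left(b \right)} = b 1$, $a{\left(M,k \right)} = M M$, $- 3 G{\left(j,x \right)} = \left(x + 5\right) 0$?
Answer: $1444$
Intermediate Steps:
$G{\left(j,x \right)} = 0$ ($G{\left(j,x \right)} = - \frac{\left(x + 5\right) 0}{3} = - \frac{\left(5 + x\right) 0}{3} = \left(- \frac{1}{3}\right) 0 = 0$)
$a{\left(M,k \right)} = M^{2}$
$B{\left(b \right)} = b$
$- (B{\left(G{\left(6,-8 \right)} \right)} - a{\left(-38,22 \right)}) = - (0 - \left(-38\right)^{2}) = - (0 - 1444) = \left(-1\right) \left(-1444\right) = 1444$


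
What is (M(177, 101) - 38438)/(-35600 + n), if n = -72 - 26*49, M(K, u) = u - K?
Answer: 393/377 ≈ 1.0424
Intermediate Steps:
n = -1346 (n = -72 - 1274 = -1346)
(M(177, 101) - 38438)/(-35600 + n) = ((101 - 1*177) - 38438)/(-35600 - 1346) = ((101 - 177) - 38438)/(-36946) = (-76 - 38438)*(-1/36946) = -38514*(-1/36946) = 393/377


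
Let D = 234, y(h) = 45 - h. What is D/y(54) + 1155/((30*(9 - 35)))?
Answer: -1429/52 ≈ -27.481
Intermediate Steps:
D/y(54) + 1155/((30*(9 - 35))) = 234/(45 - 1*54) + 1155/((30*(9 - 35))) = 234/(45 - 54) + 1155/((30*(-26))) = 234/(-9) + 1155/(-780) = 234*(-⅑) + 1155*(-1/780) = -26 - 77/52 = -1429/52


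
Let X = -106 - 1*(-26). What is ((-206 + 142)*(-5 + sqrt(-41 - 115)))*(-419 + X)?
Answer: -159680 + 63872*I*sqrt(39) ≈ -1.5968e+5 + 3.9888e+5*I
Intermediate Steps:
X = -80 (X = -106 + 26 = -80)
((-206 + 142)*(-5 + sqrt(-41 - 115)))*(-419 + X) = ((-206 + 142)*(-5 + sqrt(-41 - 115)))*(-419 - 80) = -64*(-5 + sqrt(-156))*(-499) = -64*(-5 + 2*I*sqrt(39))*(-499) = (320 - 128*I*sqrt(39))*(-499) = -159680 + 63872*I*sqrt(39)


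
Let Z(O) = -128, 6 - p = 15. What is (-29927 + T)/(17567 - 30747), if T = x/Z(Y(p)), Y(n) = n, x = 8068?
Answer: 959681/421760 ≈ 2.2754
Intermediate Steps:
p = -9 (p = 6 - 1*15 = 6 - 15 = -9)
T = -2017/32 (T = 8068/(-128) = 8068*(-1/128) = -2017/32 ≈ -63.031)
(-29927 + T)/(17567 - 30747) = (-29927 - 2017/32)/(17567 - 30747) = -959681/32/(-13180) = -959681/32*(-1/13180) = 959681/421760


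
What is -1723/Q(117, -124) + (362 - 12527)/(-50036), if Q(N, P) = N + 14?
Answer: -84618413/6554716 ≈ -12.910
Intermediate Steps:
Q(N, P) = 14 + N
-1723/Q(117, -124) + (362 - 12527)/(-50036) = -1723/(14 + 117) + (362 - 12527)/(-50036) = -1723/131 - 12165*(-1/50036) = -1723*1/131 + 12165/50036 = -1723/131 + 12165/50036 = -84618413/6554716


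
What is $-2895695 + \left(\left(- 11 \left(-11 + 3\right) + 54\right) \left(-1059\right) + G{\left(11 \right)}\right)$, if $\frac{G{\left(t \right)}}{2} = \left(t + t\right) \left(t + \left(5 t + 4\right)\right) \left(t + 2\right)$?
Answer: $-3006033$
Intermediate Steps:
$G{\left(t \right)} = 4 t \left(2 + t\right) \left(4 + 6 t\right)$ ($G{\left(t \right)} = 2 \left(t + t\right) \left(t + \left(5 t + 4\right)\right) \left(t + 2\right) = 2 \cdot 2 t \left(t + \left(4 + 5 t\right)\right) \left(2 + t\right) = 2 \cdot 2 t \left(4 + 6 t\right) \left(2 + t\right) = 2 \cdot 2 t \left(2 + t\right) \left(4 + 6 t\right) = 4 t \left(2 + t\right) \left(4 + 6 t\right)$)
$-2895695 + \left(\left(- 11 \left(-11 + 3\right) + 54\right) \left(-1059\right) + G{\left(11 \right)}\right) = -2895695 + \left(\left(- 11 \left(-11 + 3\right) + 54\right) \left(-1059\right) + 8 \cdot 11 \left(4 + 3 \cdot 11^{2} + 8 \cdot 11\right)\right) = -2895695 + \left(\left(\left(-11\right) \left(-8\right) + 54\right) \left(-1059\right) + 8 \cdot 11 \left(4 + 3 \cdot 121 + 88\right)\right) = -2895695 + \left(\left(88 + 54\right) \left(-1059\right) + 8 \cdot 11 \left(4 + 363 + 88\right)\right) = -2895695 + \left(142 \left(-1059\right) + 8 \cdot 11 \cdot 455\right) = -2895695 + \left(-150378 + 40040\right) = -2895695 - 110338 = -3006033$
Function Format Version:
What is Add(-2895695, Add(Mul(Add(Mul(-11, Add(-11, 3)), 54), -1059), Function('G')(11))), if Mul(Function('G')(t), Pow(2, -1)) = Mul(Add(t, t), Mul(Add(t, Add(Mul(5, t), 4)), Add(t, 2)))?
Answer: -3006033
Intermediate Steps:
Function('G')(t) = Mul(4, t, Add(2, t), Add(4, Mul(6, t))) (Function('G')(t) = Mul(2, Mul(Add(t, t), Mul(Add(t, Add(Mul(5, t), 4)), Add(t, 2)))) = Mul(2, Mul(Mul(2, t), Mul(Add(t, Add(4, Mul(5, t))), Add(2, t)))) = Mul(2, Mul(Mul(2, t), Mul(Add(4, Mul(6, t)), Add(2, t)))) = Mul(2, Mul(Mul(2, t), Mul(Add(2, t), Add(4, Mul(6, t))))) = Mul(2, Mul(2, t, Add(2, t), Add(4, Mul(6, t)))) = Mul(4, t, Add(2, t), Add(4, Mul(6, t))))
Add(-2895695, Add(Mul(Add(Mul(-11, Add(-11, 3)), 54), -1059), Function('G')(11))) = Add(-2895695, Add(Mul(Add(Mul(-11, Add(-11, 3)), 54), -1059), Mul(8, 11, Add(4, Mul(3, Pow(11, 2)), Mul(8, 11))))) = Add(-2895695, Add(Mul(Add(Mul(-11, -8), 54), -1059), Mul(8, 11, Add(4, Mul(3, 121), 88)))) = Add(-2895695, Add(Mul(Add(88, 54), -1059), Mul(8, 11, Add(4, 363, 88)))) = Add(-2895695, Add(Mul(142, -1059), Mul(8, 11, 455))) = Add(-2895695, Add(-150378, 40040)) = Add(-2895695, -110338) = -3006033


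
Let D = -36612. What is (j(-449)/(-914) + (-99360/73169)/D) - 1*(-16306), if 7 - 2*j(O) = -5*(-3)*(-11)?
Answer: 184836591289949/11335560987 ≈ 16306.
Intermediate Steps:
j(O) = 86 (j(O) = 7/2 - (-5*(-3))*(-11)/2 = 7/2 - 15*(-11)/2 = 7/2 - ½*(-165) = 7/2 + 165/2 = 86)
(j(-449)/(-914) + (-99360/73169)/D) - 1*(-16306) = (86/(-914) - 99360/73169/(-36612)) - 1*(-16306) = (86*(-1/914) - 99360*1/73169*(-1/36612)) + 16306 = (-43/457 - 99360/73169*(-1/36612)) + 16306 = (-43/457 + 920/24804291) + 16306 = -1066164073/11335560987 + 16306 = 184836591289949/11335560987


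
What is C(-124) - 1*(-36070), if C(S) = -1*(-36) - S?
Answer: 36230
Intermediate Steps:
C(S) = 36 - S
C(-124) - 1*(-36070) = (36 - 1*(-124)) - 1*(-36070) = (36 + 124) + 36070 = 160 + 36070 = 36230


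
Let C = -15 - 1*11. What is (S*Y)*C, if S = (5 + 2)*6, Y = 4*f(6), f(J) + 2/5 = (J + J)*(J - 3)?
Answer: -777504/5 ≈ -1.5550e+5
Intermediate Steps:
f(J) = -2/5 + 2*J*(-3 + J) (f(J) = -2/5 + (J + J)*(J - 3) = -2/5 + (2*J)*(-3 + J) = -2/5 + 2*J*(-3 + J))
Y = 712/5 (Y = 4*(-2/5 - 6*6 + 2*6**2) = 4*(-2/5 - 36 + 2*36) = 4*(-2/5 - 36 + 72) = 4*(178/5) = 712/5 ≈ 142.40)
C = -26 (C = -15 - 11 = -26)
S = 42 (S = 7*6 = 42)
(S*Y)*C = (42*(712/5))*(-26) = (29904/5)*(-26) = -777504/5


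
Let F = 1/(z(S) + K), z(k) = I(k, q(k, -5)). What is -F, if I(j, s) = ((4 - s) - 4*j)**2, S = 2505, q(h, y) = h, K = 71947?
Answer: -1/156847388 ≈ -6.3756e-9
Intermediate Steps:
I(j, s) = (4 - s - 4*j)**2
z(k) = (-4 + 5*k)**2 (z(k) = (-4 + k + 4*k)**2 = (-4 + 5*k)**2)
F = 1/156847388 (F = 1/((-4 + 5*2505)**2 + 71947) = 1/((-4 + 12525)**2 + 71947) = 1/(12521**2 + 71947) = 1/(156775441 + 71947) = 1/156847388 ≈ 6.3756e-9)
-F = -1*1/156847388 = -1/156847388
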